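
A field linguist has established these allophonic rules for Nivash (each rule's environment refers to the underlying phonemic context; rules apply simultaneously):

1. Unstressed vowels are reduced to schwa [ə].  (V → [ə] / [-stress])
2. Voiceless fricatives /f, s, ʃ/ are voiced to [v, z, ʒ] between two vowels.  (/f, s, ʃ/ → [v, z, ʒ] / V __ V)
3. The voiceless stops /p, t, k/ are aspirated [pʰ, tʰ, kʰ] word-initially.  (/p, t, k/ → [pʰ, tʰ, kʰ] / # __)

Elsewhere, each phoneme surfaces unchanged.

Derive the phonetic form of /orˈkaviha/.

/o/ (word-initial): in an unstressed syllable, so rule 1 applies → [ə].
/r/ (between /o/ and /k/) is unaffected → [r].
/k/ — between /r/ and /a/; rule 3 does not apply here → [k].
/a/ (between /k/ and /v/) is in the target of rule 1 but the environment (in an unstressed syllable) is not met → [a].
/v/ (between /a/ and /i/): no rule targets it → [v].
/i/ — between /v/ and /h/, in an unstressed syllable — surfaces as [ə] (rule 1).
/h/ (between /i/ and /a/) is unaffected → [h].
Rule 1 applies to /a/ (word-final: in an unstressed syllable) → [ə].

[ərˈkavəhə]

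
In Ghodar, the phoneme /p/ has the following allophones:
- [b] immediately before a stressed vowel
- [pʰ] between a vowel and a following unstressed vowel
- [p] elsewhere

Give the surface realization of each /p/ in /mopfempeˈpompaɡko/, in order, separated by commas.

[p], [p], [b], [p]

Occurrence 1 (position 3): no conditioning environment matches → elsewhere allophone [p].
Occurrence 2 (position 7): no conditioning environment matches → elsewhere allophone [p].
Occurrence 3 (position 9): immediately before a stressed vowel → [b].
Occurrence 4 (position 12): no conditioning environment matches → elsewhere allophone [p].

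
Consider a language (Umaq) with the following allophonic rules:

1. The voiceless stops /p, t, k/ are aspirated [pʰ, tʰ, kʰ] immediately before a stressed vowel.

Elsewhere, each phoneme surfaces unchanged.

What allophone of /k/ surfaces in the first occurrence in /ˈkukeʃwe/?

[kʰ]

/k/ — word-initial, immediately before a stressed vowel — surfaces as [kʰ] (rule 1).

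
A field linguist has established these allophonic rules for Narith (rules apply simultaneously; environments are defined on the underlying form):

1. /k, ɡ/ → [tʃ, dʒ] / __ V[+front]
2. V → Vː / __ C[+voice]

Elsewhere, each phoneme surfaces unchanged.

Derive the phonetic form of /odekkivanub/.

[oːdektʃiːvaːnuːb]

/o/ meets the environment for rule 2 (before a voiced consonant) → [oː].
/d/ — not in any rule's target class → [d].
/e/ — between /d/ and /k/; rule 2 does not apply here → [e].
/k/ (between /e/ and /k/) is in the target of rule 1 but the environment (before a front vowel) is not met → [k].
/k/ (between /k/ and /i/): before a front vowel, so rule 1 applies → [tʃ].
/i/ (between /k/ and /v/) occurs before a voiced consonant → [iː] by rule 2.
/v/ stays [v].
/a/ (between /v/ and /n/) occurs before a voiced consonant → [aː] by rule 2.
/n/ (between /a/ and /u/) is unaffected → [n].
/u/ meets the environment for rule 2 (before a voiced consonant) → [uː].
/b/ — not in any rule's target class → [b].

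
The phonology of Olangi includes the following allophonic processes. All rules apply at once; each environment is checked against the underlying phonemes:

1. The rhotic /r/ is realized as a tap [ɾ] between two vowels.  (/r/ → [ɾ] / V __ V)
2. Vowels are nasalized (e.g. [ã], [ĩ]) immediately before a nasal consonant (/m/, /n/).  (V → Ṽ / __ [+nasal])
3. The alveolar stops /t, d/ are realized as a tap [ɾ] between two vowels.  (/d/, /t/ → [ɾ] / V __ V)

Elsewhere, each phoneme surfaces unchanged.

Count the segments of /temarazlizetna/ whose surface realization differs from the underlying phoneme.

Segments that undergo a rule: /e/ → [ẽ] (rule 2); /r/ → [ɾ] (rule 1).
All other segments surface unchanged.

2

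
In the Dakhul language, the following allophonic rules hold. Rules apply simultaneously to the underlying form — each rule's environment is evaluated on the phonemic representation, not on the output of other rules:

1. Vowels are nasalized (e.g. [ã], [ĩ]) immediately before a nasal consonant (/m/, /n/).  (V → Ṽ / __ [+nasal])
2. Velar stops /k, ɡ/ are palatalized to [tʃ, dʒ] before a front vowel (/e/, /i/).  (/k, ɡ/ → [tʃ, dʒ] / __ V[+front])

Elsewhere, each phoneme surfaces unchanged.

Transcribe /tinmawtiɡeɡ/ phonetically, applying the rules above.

[tĩnmawtidʒeɡ]

/t/ (word-initial): no rule targets it → [t].
/i/ (between /t/ and /n/) occurs before a nasal consonant → [ĩ] by rule 1.
/n/ (between /i/ and /m/) is unaffected → [n].
/m/ — not in any rule's target class → [m].
/a/ — between /m/ and /w/; rule 1 does not apply here → [a].
/w/ (between /a/ and /t/): no rule targets it → [w].
/t/ (between /w/ and /i/): no rule targets it → [t].
/i/ — between /t/ and /ɡ/; rule 1 does not apply here → [i].
/ɡ/ — between /i/ and /e/, before a front vowel — surfaces as [dʒ] (rule 2).
/e/ (between /ɡ/ and /ɡ/) fails the environment for rule 1, so it stays [e].
/ɡ/ — word-final; rule 2 does not apply here → [ɡ].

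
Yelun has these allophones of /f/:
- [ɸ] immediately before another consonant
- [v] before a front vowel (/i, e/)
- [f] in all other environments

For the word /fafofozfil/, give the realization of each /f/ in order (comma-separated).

[f], [f], [f], [v]

Occurrence 1 (position 1): no conditioning environment matches → elsewhere allophone [f].
Occurrence 2 (position 3): no conditioning environment matches → elsewhere allophone [f].
Occurrence 3 (position 5): no conditioning environment matches → elsewhere allophone [f].
Occurrence 4 (position 8): before a front vowel (/i, e/) → [v].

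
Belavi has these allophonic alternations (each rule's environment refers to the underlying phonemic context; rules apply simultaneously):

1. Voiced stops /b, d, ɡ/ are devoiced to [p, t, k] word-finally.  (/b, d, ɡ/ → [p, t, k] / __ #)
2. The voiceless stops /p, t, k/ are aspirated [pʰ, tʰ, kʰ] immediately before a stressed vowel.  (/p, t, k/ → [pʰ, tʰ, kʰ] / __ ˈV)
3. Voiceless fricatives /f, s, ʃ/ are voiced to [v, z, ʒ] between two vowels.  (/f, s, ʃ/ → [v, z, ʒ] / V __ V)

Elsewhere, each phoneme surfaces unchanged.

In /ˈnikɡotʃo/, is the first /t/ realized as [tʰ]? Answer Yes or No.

No

/t/ (between /o/ and /ʃ/): rule 2 targets it, but not immediately before a stressed vowel → unchanged [t].
The actual realization is [t], not [tʰ].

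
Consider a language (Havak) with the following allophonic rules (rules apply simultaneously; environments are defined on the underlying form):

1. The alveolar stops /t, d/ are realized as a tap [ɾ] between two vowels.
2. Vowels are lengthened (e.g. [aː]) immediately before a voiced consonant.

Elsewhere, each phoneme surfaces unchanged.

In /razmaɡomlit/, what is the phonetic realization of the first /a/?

/a/ (between /r/ and /z/) occurs before a voiced consonant → [aː] by rule 2.

[aː]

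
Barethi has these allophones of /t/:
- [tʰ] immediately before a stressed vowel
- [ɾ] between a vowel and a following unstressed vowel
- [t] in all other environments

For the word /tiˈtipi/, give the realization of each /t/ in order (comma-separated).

Occurrence 1 (position 1): no conditioning environment matches → elsewhere allophone [t].
Occurrence 2 (position 3): immediately before a stressed vowel → [tʰ].

[t], [tʰ]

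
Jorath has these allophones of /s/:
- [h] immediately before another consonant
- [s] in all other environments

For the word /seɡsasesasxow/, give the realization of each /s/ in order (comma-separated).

Occurrence 1 (position 1): no conditioning environment matches → elsewhere allophone [s].
Occurrence 2 (position 4): no conditioning environment matches → elsewhere allophone [s].
Occurrence 3 (position 6): no conditioning environment matches → elsewhere allophone [s].
Occurrence 4 (position 8): no conditioning environment matches → elsewhere allophone [s].
Occurrence 5 (position 10): immediately before another consonant → [h].

[s], [s], [s], [s], [h]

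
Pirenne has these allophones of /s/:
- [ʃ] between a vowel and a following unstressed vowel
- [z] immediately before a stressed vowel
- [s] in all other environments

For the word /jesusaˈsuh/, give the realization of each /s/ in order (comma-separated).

Occurrence 1 (position 3): between a vowel and a following unstressed vowel → [ʃ].
Occurrence 2 (position 5): between a vowel and a following unstressed vowel → [ʃ].
Occurrence 3 (position 7): immediately before a stressed vowel → [z].

[ʃ], [ʃ], [z]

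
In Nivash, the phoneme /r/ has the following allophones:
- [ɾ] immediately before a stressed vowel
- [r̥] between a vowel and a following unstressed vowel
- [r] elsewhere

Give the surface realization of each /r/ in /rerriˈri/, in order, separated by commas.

[r], [r], [r], [ɾ]

Occurrence 1 (position 1): no conditioning environment matches → elsewhere allophone [r].
Occurrence 2 (position 3): no conditioning environment matches → elsewhere allophone [r].
Occurrence 3 (position 4): no conditioning environment matches → elsewhere allophone [r].
Occurrence 4 (position 6): immediately before a stressed vowel → [ɾ].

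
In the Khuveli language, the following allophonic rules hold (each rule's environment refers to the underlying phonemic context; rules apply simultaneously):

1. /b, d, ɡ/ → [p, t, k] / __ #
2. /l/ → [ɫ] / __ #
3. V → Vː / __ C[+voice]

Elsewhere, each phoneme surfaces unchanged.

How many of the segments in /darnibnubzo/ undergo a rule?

3

Segments that undergo a rule: /a/ → [aː] (rule 3); /i/ → [iː] (rule 3); /u/ → [uː] (rule 3).
All other segments surface unchanged.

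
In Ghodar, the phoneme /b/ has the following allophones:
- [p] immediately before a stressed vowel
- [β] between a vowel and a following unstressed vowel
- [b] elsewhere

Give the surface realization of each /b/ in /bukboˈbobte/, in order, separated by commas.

Occurrence 1 (position 1): no conditioning environment matches → elsewhere allophone [b].
Occurrence 2 (position 4): no conditioning environment matches → elsewhere allophone [b].
Occurrence 3 (position 6): immediately before a stressed vowel → [p].
Occurrence 4 (position 8): no conditioning environment matches → elsewhere allophone [b].

[b], [b], [p], [b]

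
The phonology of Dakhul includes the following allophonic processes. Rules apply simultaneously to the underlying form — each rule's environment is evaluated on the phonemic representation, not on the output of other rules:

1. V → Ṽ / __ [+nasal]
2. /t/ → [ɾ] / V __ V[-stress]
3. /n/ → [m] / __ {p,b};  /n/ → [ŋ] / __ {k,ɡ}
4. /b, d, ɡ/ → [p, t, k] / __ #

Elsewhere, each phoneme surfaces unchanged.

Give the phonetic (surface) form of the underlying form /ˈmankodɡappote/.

/m/ — not in any rule's target class → [m].
/a/ — between /m/ and /n/, before a nasal consonant — surfaces as [ã] (rule 1).
/n/ (between /a/ and /k/): before a labial or velar stop, so rule 3 applies → [ŋ].
/k/ (between /n/ and /o/): no rule targets it → [k].
/o/ (between /k/ and /d/) is in the target of rule 1 but the environment (before a nasal consonant) is not met → [o].
/d/ (between /o/ and /ɡ/): rule 4 targets it, but not word-finally → unchanged [d].
/ɡ/ (between /d/ and /a/) is in the target of rule 4 but the environment (word-finally) is not met → [ɡ].
/a/ (between /ɡ/ and /p/): rule 1 targets it, but not before a nasal consonant → unchanged [a].
/p/ stays [p].
/p/ (between /p/ and /o/) is unaffected → [p].
/o/ — between /p/ and /t/; rule 1 does not apply here → [o].
Rule 2 applies to /t/ (between /o/ and /e/: between a vowel and a following unstressed vowel) → [ɾ].
/e/ — word-final; rule 1 does not apply here → [e].

[ˈmãŋkodɡappoɾe]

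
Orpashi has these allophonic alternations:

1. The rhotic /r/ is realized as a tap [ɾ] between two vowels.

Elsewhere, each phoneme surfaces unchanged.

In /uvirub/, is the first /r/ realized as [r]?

/r/ meets the environment for rule 1 (between two vowels) → [ɾ].
The actual realization is [ɾ], not [r].

No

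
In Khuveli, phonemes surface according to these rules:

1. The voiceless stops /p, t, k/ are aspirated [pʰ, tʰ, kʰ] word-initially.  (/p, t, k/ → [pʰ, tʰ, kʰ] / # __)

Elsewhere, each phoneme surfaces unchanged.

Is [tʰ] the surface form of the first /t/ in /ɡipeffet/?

No

/t/ (word-final) is in the target of rule 1 but the environment (word-initially) is not met → [t].
The actual realization is [t], not [tʰ].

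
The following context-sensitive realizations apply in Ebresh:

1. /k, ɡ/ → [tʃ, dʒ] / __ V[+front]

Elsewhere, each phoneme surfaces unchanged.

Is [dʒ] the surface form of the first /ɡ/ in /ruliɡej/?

/ɡ/ meets the environment for rule 1 (before a front vowel) → [dʒ].
The actual realization is [dʒ], which matches [dʒ].

Yes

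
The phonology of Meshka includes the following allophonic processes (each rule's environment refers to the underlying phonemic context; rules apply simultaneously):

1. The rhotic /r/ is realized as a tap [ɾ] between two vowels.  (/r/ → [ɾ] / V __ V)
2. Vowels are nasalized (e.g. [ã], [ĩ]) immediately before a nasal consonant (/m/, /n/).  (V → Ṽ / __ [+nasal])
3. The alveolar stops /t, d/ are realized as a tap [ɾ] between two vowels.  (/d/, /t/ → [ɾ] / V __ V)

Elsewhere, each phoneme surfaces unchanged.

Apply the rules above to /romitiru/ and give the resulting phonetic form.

[rõmiɾiɾu]

/r/ — word-initial; rule 1 does not apply here → [r].
/o/ (between /r/ and /m/): before a nasal consonant, so rule 2 applies → [õ].
/i/ (between /m/ and /t/) is in the target of rule 2 but the environment (before a nasal consonant) is not met → [i].
Rule 3 applies to /t/ (between /i/ and /i/: between two vowels) → [ɾ].
/i/ (between /t/ and /r/): rule 2 targets it, but not before a nasal consonant → unchanged [i].
/r/ (between /i/ and /u/): between two vowels, so rule 1 applies → [ɾ].
/u/ — word-final; rule 2 does not apply here → [u].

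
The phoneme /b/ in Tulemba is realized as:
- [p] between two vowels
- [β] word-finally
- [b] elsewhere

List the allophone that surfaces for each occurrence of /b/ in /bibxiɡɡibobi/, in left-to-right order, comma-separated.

Occurrence 1 (position 1): no conditioning environment matches → elsewhere allophone [b].
Occurrence 2 (position 3): no conditioning environment matches → elsewhere allophone [b].
Occurrence 3 (position 9): between two vowels → [p].
Occurrence 4 (position 11): between two vowels → [p].

[b], [b], [p], [p]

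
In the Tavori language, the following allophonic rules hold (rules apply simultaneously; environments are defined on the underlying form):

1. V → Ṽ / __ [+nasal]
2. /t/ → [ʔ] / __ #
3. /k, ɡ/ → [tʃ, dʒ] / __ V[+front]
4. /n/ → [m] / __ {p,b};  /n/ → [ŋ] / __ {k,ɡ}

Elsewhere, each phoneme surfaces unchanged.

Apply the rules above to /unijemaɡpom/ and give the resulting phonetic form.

Rule 1 applies to /u/ (word-initial: before a nasal consonant) → [ũ].
/n/ (between /u/ and /i/) fails the environment for rule 4, so it stays [n].
/i/ (between /n/ and /j/) fails the environment for rule 1, so it stays [i].
/j/ — not in any rule's target class → [j].
/e/ (between /j/ and /m/) occurs before a nasal consonant → [ẽ] by rule 1.
/m/ (between /e/ and /a/) is unaffected → [m].
/a/ — between /m/ and /ɡ/; rule 1 does not apply here → [a].
/ɡ/ (between /a/ and /p/) fails the environment for rule 3, so it stays [ɡ].
/p/ (between /ɡ/ and /o/) is unaffected → [p].
/o/ (between /p/ and /m/) occurs before a nasal consonant → [õ] by rule 1.
/m/ stays [m].

[ũnijẽmaɡpõm]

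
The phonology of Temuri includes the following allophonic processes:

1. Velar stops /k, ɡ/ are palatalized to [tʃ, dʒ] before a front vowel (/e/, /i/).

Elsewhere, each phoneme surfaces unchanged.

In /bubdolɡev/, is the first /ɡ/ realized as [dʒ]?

Rule 1 applies to /ɡ/ (between /l/ and /e/: before a front vowel) → [dʒ].
The actual realization is [dʒ], which matches [dʒ].

Yes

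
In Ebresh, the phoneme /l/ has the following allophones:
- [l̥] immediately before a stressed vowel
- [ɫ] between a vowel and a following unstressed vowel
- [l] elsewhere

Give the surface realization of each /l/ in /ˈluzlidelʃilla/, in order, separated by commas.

[l̥], [l], [l], [l], [l]

Occurrence 1 (position 1): immediately before a stressed vowel → [l̥].
Occurrence 2 (position 4): no conditioning environment matches → elsewhere allophone [l].
Occurrence 3 (position 8): no conditioning environment matches → elsewhere allophone [l].
Occurrence 4 (position 11): no conditioning environment matches → elsewhere allophone [l].
Occurrence 5 (position 12): no conditioning environment matches → elsewhere allophone [l].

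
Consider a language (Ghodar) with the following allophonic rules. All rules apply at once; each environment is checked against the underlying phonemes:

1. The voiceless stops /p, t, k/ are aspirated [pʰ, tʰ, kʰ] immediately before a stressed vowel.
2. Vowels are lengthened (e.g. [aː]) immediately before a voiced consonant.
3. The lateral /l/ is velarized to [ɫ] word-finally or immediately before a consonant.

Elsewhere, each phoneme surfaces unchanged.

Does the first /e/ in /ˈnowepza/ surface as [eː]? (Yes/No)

No

/e/ (between /w/ and /p/): rule 2 targets it, but not before a voiced consonant → unchanged [e].
The actual realization is [e], not [eː].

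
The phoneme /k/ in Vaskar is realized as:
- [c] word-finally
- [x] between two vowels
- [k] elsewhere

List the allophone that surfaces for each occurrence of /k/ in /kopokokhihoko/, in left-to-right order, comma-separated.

Occurrence 1 (position 1): no conditioning environment matches → elsewhere allophone [k].
Occurrence 2 (position 5): between two vowels → [x].
Occurrence 3 (position 7): no conditioning environment matches → elsewhere allophone [k].
Occurrence 4 (position 12): between two vowels → [x].

[k], [x], [k], [x]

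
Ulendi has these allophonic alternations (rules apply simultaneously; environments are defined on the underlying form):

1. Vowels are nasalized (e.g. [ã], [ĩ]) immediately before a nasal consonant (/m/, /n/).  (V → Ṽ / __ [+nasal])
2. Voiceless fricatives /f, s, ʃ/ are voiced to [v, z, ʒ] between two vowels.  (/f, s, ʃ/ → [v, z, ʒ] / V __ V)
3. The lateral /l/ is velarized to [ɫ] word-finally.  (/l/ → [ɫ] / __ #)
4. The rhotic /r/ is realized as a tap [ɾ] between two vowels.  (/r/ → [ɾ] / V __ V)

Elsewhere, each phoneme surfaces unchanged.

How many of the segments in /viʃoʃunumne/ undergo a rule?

Segments that undergo a rule: /ʃ/ → [ʒ] (rule 2); /ʃ/ → [ʒ] (rule 2); /u/ → [ũ] (rule 1); /u/ → [ũ] (rule 1).
All other segments surface unchanged.

4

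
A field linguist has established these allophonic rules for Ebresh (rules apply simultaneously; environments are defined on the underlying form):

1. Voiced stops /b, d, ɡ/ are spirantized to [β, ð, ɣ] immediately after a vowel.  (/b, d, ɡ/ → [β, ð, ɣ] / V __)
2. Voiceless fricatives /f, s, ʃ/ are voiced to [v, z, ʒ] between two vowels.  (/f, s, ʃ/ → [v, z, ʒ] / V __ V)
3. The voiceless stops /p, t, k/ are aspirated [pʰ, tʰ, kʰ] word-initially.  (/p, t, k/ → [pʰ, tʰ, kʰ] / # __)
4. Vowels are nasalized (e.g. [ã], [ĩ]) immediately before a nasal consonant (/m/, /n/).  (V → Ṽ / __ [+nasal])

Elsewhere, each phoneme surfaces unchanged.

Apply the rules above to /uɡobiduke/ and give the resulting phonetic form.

[uɣoβiðuke]

/u/ (word-initial) is in the target of rule 4 but the environment (before a nasal consonant) is not met → [u].
/ɡ/ (between /u/ and /o/) occurs immediately after a vowel → [ɣ] by rule 1.
/o/ — between /ɡ/ and /b/; rule 4 does not apply here → [o].
/b/ — between /o/ and /i/, immediately after a vowel — surfaces as [β] (rule 1).
/i/ — between /b/ and /d/; rule 4 does not apply here → [i].
Rule 1 applies to /d/ (between /i/ and /u/: immediately after a vowel) → [ð].
/u/ (between /d/ and /k/) fails the environment for rule 4, so it stays [u].
/k/ (between /u/ and /e/) is in the target of rule 3 but the environment (word-initially) is not met → [k].
/e/ (word-final): rule 4 targets it, but not before a nasal consonant → unchanged [e].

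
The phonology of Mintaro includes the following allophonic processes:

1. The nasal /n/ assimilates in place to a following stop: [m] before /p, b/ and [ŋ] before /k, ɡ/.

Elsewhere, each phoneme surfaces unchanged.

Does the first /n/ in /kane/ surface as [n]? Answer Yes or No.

Yes

/n/ (between /a/ and /e/) fails the environment for rule 1, so it stays [n].
The actual realization is [n], which matches [n].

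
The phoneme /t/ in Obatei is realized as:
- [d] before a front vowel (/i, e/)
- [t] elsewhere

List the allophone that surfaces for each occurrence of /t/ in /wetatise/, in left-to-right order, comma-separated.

[t], [d]

Occurrence 1 (position 3): no conditioning environment matches → elsewhere allophone [t].
Occurrence 2 (position 5): before a front vowel (/i, e/) → [d].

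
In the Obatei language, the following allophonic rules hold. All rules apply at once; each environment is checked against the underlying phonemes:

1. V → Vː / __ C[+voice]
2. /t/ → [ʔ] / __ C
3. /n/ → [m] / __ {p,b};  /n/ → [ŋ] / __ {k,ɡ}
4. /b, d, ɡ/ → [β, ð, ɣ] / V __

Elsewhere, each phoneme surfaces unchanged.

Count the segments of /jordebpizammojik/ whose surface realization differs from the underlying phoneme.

Segments that undergo a rule: /o/ → [oː] (rule 1); /e/ → [eː] (rule 1); /b/ → [β] (rule 4); /i/ → [iː] (rule 1); /a/ → [aː] (rule 1); /o/ → [oː] (rule 1).
All other segments surface unchanged.

6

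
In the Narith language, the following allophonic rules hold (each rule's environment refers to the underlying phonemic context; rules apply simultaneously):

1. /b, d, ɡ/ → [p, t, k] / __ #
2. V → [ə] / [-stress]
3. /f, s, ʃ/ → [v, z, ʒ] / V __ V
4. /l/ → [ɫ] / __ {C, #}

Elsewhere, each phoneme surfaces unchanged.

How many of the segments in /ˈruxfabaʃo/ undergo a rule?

Segments that undergo a rule: /a/ → [ə] (rule 2); /a/ → [ə] (rule 2); /ʃ/ → [ʒ] (rule 3); /o/ → [ə] (rule 2).
All other segments surface unchanged.

4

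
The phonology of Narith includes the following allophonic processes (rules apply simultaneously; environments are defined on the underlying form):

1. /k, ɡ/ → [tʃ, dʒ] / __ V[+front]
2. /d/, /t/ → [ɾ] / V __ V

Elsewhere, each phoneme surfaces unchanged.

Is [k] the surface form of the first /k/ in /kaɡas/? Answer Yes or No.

/k/ (word-initial) is in the target of rule 1 but the environment (before a front vowel) is not met → [k].
The actual realization is [k], which matches [k].

Yes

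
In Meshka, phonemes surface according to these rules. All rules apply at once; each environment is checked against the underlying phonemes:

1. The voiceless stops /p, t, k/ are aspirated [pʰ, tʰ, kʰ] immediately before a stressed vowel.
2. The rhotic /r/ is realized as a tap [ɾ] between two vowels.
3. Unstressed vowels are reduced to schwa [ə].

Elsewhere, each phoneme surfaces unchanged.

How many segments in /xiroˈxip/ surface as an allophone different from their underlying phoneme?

Segments that undergo a rule: /i/ → [ə] (rule 3); /r/ → [ɾ] (rule 2); /o/ → [ə] (rule 3).
All other segments surface unchanged.

3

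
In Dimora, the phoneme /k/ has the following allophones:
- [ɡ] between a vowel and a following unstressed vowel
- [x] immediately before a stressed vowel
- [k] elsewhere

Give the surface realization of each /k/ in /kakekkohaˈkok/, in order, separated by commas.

[k], [ɡ], [k], [k], [x], [k]

Occurrence 1 (position 1): no conditioning environment matches → elsewhere allophone [k].
Occurrence 2 (position 3): between a vowel and a following unstressed vowel → [ɡ].
Occurrence 3 (position 5): no conditioning environment matches → elsewhere allophone [k].
Occurrence 4 (position 6): no conditioning environment matches → elsewhere allophone [k].
Occurrence 5 (position 10): immediately before a stressed vowel → [x].
Occurrence 6 (position 12): no conditioning environment matches → elsewhere allophone [k].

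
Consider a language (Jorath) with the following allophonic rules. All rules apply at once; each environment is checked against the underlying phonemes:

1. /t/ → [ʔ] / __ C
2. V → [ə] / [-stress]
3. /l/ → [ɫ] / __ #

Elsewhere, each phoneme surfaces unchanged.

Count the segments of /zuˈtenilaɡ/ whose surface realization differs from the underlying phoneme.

Segments that undergo a rule: /u/ → [ə] (rule 2); /i/ → [ə] (rule 2); /a/ → [ə] (rule 2).
All other segments surface unchanged.

3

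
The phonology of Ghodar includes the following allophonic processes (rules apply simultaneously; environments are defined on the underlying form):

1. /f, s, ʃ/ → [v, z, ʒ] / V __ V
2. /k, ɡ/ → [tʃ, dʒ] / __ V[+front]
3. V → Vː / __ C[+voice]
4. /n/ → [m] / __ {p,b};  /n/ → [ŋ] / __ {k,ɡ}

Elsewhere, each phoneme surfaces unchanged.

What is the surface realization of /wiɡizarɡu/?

[wiːdʒiːzaːrɡu]

/w/ (word-initial) is unaffected → [w].
Rule 3 applies to /i/ (between /w/ and /ɡ/: before a voiced consonant) → [iː].
/ɡ/ (between /i/ and /i/): before a front vowel, so rule 2 applies → [dʒ].
Rule 3 applies to /i/ (between /ɡ/ and /z/: before a voiced consonant) → [iː].
/z/ (between /i/ and /a/) is unaffected → [z].
/a/ (between /z/ and /r/): before a voiced consonant, so rule 3 applies → [aː].
/r/ stays [r].
/ɡ/ (between /r/ and /u/) is in the target of rule 2 but the environment (before a front vowel) is not met → [ɡ].
/u/ (word-final): rule 3 targets it, but not before a voiced consonant → unchanged [u].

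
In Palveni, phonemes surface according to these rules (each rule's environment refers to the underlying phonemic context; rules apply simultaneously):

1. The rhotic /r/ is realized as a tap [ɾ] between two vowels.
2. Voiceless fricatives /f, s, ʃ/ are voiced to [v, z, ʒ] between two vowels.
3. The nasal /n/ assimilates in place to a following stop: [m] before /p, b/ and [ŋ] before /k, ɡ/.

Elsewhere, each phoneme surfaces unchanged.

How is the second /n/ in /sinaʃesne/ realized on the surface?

/n/ — between /s/ and /e/; rule 3 does not apply here → [n].

[n]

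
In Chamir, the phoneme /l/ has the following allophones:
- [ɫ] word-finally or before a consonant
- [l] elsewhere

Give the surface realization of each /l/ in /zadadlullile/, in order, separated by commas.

Occurrence 1 (position 6): no conditioning environment matches → elsewhere allophone [l].
Occurrence 2 (position 8): word-finally or before a consonant → [ɫ].
Occurrence 3 (position 9): no conditioning environment matches → elsewhere allophone [l].
Occurrence 4 (position 11): no conditioning environment matches → elsewhere allophone [l].

[l], [ɫ], [l], [l]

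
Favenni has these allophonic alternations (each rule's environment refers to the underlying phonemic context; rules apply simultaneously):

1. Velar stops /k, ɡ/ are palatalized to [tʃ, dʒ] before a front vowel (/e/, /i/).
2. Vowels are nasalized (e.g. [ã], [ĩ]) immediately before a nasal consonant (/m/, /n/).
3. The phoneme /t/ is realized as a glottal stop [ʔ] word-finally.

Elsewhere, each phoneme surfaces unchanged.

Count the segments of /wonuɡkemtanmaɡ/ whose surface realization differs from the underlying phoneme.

4

Segments that undergo a rule: /o/ → [õ] (rule 2); /k/ → [tʃ] (rule 1); /e/ → [ẽ] (rule 2); /a/ → [ã] (rule 2).
All other segments surface unchanged.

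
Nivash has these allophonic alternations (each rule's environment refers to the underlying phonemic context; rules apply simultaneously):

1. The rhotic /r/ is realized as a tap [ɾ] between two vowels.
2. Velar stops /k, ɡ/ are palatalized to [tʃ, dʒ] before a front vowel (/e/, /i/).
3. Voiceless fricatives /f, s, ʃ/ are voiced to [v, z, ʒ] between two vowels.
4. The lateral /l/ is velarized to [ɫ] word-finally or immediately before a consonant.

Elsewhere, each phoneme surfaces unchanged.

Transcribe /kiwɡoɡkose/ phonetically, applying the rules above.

/k/ meets the environment for rule 2 (before a front vowel) → [tʃ].
/i/ (between /k/ and /w/) is unaffected → [i].
/w/ stays [w].
/ɡ/ (between /w/ and /o/) fails the environment for rule 2, so it stays [ɡ].
/o/ — not in any rule's target class → [o].
/ɡ/ (between /o/ and /k/) is in the target of rule 2 but the environment (before a front vowel) is not met → [ɡ].
/k/ (between /ɡ/ and /o/) is in the target of rule 2 but the environment (before a front vowel) is not met → [k].
/o/ (between /k/ and /s/) is unaffected → [o].
Rule 3 applies to /s/ (between /o/ and /e/: between two vowels) → [z].
/e/ stays [e].

[tʃiwɡoɡkoze]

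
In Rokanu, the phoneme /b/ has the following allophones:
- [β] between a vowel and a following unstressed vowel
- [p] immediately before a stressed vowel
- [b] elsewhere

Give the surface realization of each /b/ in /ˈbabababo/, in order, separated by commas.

Occurrence 1 (position 1): immediately before a stressed vowel → [p].
Occurrence 2 (position 3): between a vowel and a following unstressed vowel → [β].
Occurrence 3 (position 5): between a vowel and a following unstressed vowel → [β].
Occurrence 4 (position 7): between a vowel and a following unstressed vowel → [β].

[p], [β], [β], [β]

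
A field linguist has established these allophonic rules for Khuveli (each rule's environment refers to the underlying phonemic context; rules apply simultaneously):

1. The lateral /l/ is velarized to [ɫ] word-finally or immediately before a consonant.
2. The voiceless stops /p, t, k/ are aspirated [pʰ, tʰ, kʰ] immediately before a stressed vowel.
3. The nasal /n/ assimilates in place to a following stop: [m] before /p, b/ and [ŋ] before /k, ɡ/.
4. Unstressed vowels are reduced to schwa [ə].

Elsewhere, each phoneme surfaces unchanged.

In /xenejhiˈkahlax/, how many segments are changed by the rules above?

Segments that undergo a rule: /e/ → [ə] (rule 4); /e/ → [ə] (rule 4); /i/ → [ə] (rule 4); /k/ → [kʰ] (rule 2); /a/ → [ə] (rule 4).
All other segments surface unchanged.

5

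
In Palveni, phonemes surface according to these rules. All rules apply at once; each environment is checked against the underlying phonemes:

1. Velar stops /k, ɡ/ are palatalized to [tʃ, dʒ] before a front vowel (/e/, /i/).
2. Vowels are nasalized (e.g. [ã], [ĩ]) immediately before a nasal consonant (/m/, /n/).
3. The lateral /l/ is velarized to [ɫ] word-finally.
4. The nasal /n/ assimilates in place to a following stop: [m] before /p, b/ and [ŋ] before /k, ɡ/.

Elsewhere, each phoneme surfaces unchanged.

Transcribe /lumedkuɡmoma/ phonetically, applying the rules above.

/l/ (word-initial) is in the target of rule 3 but the environment (word-finally) is not met → [l].
Rule 2 applies to /u/ (between /l/ and /m/: before a nasal consonant) → [ũ].
/m/ — not in any rule's target class → [m].
/e/ (between /m/ and /d/) is in the target of rule 2 but the environment (before a nasal consonant) is not met → [e].
/d/ (between /e/ and /k/) is unaffected → [d].
/k/ (between /d/ and /u/): rule 1 targets it, but not before a front vowel → unchanged [k].
/u/ — between /k/ and /ɡ/; rule 2 does not apply here → [u].
/ɡ/ (between /u/ and /m/): rule 1 targets it, but not before a front vowel → unchanged [ɡ].
/m/ — not in any rule's target class → [m].
/o/ meets the environment for rule 2 (before a nasal consonant) → [õ].
/m/ (between /o/ and /a/) is unaffected → [m].
/a/ (word-final) fails the environment for rule 2, so it stays [a].

[lũmedkuɡmõma]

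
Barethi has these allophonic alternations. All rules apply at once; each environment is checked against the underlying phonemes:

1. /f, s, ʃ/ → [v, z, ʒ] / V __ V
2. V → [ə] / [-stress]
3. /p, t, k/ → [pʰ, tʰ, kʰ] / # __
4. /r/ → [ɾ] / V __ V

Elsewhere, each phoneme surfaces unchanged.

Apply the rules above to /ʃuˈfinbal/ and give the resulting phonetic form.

/ʃ/ (word-initial) fails the environment for rule 1, so it stays [ʃ].
/u/ meets the environment for rule 2 (in an unstressed syllable) → [ə].
/f/ (between /u/ and /i/) occurs between two vowels → [v] by rule 1.
/i/ (between /f/ and /n/) is in the target of rule 2 but the environment (in an unstressed syllable) is not met → [i].
/n/ stays [n].
/b/ (between /n/ and /a/) is unaffected → [b].
/a/ meets the environment for rule 2 (in an unstressed syllable) → [ə].
/l/ — not in any rule's target class → [l].

[ʃəˈvinbəl]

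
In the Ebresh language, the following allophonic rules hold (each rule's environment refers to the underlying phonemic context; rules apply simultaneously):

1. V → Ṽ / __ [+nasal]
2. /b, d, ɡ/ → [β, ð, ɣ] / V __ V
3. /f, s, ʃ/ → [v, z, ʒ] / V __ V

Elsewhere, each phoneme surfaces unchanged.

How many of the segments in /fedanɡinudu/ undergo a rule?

Segments that undergo a rule: /d/ → [ð] (rule 2); /a/ → [ã] (rule 1); /i/ → [ĩ] (rule 1); /d/ → [ð] (rule 2).
All other segments surface unchanged.

4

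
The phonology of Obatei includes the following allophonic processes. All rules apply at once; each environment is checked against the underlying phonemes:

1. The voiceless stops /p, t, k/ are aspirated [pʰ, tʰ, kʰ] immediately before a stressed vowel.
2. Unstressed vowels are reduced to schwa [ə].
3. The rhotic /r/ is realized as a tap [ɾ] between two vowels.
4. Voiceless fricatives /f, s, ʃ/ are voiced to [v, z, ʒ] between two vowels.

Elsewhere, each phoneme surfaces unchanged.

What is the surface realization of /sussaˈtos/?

/s/ (word-initial): rule 4 targets it, but not between two vowels → unchanged [s].
/u/ — between /s/ and /s/, in an unstressed syllable — surfaces as [ə] (rule 2).
/s/ (between /u/ and /s/): rule 4 targets it, but not between two vowels → unchanged [s].
/s/ (between /s/ and /a/) fails the environment for rule 4, so it stays [s].
/a/ (between /s/ and /t/) occurs in an unstressed syllable → [ə] by rule 2.
Rule 1 applies to /t/ (between /a/ and /o/: immediately before a stressed vowel) → [tʰ].
/o/ (between /t/ and /s/): rule 2 targets it, but not in an unstressed syllable → unchanged [o].
/s/ — word-final; rule 4 does not apply here → [s].

[səssəˈtʰos]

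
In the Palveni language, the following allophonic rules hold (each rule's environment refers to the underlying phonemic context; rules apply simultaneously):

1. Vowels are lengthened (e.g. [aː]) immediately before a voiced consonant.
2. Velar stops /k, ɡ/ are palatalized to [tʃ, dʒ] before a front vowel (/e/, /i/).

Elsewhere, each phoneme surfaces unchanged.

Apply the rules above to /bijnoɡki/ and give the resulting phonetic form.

[biːjnoːɡtʃi]

/b/ stays [b].
Rule 1 applies to /i/ (between /b/ and /j/: before a voiced consonant) → [iː].
/j/ (between /i/ and /n/): no rule targets it → [j].
/n/ (between /j/ and /o/): no rule targets it → [n].
Rule 1 applies to /o/ (between /n/ and /ɡ/: before a voiced consonant) → [oː].
/ɡ/ (between /o/ and /k/) is in the target of rule 2 but the environment (before a front vowel) is not met → [ɡ].
/k/ (between /ɡ/ and /i/) occurs before a front vowel → [tʃ] by rule 2.
/i/ (word-final) fails the environment for rule 1, so it stays [i].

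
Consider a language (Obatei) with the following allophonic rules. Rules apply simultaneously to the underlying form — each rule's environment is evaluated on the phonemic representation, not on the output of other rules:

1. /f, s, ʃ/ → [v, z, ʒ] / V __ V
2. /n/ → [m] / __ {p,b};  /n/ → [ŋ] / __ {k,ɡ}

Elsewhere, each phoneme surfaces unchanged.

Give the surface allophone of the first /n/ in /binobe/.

/n/ (between /i/ and /o/) is in the target of rule 2 but the environment (before a labial or velar stop) is not met → [n].

[n]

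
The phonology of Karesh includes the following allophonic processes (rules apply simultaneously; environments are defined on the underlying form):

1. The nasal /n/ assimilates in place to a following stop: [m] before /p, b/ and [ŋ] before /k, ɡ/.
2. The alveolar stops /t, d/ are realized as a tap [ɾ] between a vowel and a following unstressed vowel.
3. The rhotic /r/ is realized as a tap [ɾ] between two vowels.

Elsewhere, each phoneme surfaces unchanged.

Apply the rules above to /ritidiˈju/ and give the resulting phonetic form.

[riɾiɾiˈju]

/r/ (word-initial): rule 3 targets it, but not between two vowels → unchanged [r].
/t/ — between /i/ and /i/, between a vowel and a following unstressed vowel — surfaces as [ɾ] (rule 2).
/d/ — between /i/ and /i/, between a vowel and a following unstressed vowel — surfaces as [ɾ] (rule 2).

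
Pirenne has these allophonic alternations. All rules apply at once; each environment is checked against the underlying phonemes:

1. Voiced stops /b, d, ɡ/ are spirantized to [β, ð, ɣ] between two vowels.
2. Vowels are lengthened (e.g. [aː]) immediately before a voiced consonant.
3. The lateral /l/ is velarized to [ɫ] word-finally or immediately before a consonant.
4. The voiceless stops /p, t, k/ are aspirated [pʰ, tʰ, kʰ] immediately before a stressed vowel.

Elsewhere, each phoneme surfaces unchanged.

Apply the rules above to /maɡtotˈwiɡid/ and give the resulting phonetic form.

[maːɡtotˈwiːɣiːd]

/m/ stays [m].
/a/ meets the environment for rule 2 (before a voiced consonant) → [aː].
/ɡ/ (between /a/ and /t/) fails the environment for rule 1, so it stays [ɡ].
/t/ (between /ɡ/ and /o/) fails the environment for rule 4, so it stays [t].
/o/ (between /t/ and /t/) is in the target of rule 2 but the environment (before a voiced consonant) is not met → [o].
/t/ (between /o/ and /w/): rule 4 targets it, but not immediately before a stressed vowel → unchanged [t].
/w/ stays [w].
/i/ (between /w/ and /ɡ/): before a voiced consonant, so rule 2 applies → [iː].
/ɡ/ — between /i/ and /i/, between two vowels — surfaces as [ɣ] (rule 1).
/i/ meets the environment for rule 2 (before a voiced consonant) → [iː].
/d/ (word-final) is in the target of rule 1 but the environment (between two vowels) is not met → [d].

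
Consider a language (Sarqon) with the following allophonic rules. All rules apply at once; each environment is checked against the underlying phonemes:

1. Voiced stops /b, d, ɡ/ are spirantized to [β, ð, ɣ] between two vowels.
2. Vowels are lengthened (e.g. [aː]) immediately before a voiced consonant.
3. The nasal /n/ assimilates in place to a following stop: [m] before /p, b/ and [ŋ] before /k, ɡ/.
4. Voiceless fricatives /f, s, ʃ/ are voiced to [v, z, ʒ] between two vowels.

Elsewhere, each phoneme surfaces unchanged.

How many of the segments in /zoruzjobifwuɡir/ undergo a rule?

7

Segments that undergo a rule: /o/ → [oː] (rule 2); /u/ → [uː] (rule 2); /o/ → [oː] (rule 2); /b/ → [β] (rule 1); /u/ → [uː] (rule 2); /ɡ/ → [ɣ] (rule 1); /i/ → [iː] (rule 2).
All other segments surface unchanged.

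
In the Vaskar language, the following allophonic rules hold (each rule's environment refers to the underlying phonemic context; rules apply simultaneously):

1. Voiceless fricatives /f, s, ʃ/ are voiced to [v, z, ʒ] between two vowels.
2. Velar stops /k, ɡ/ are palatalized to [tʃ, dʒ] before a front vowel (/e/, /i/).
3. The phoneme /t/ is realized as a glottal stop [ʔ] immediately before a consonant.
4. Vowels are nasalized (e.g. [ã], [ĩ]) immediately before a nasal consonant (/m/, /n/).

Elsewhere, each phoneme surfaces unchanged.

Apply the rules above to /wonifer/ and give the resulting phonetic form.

[wõniver]

/w/ (word-initial) is unaffected → [w].
/o/ (between /w/ and /n/): before a nasal consonant, so rule 4 applies → [õ].
/n/ stays [n].
/i/ (between /n/ and /f/) is in the target of rule 4 but the environment (before a nasal consonant) is not met → [i].
Rule 1 applies to /f/ (between /i/ and /e/: between two vowels) → [v].
/e/ — between /f/ and /r/; rule 4 does not apply here → [e].
/r/ stays [r].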